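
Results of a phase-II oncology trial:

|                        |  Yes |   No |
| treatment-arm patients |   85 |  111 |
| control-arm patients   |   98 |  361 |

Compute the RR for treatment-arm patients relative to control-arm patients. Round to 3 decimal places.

RR ≈ 2.031

risk, treatment-arm patients = 85/196 = 0.4337
risk, control-arm patients = 98/459 = 0.2135
RR = 0.4337 / 0.2135 = 2.031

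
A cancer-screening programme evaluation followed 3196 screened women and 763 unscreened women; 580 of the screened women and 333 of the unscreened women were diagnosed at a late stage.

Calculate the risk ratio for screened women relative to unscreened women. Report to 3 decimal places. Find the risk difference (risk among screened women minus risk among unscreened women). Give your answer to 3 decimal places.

risk, screened women = 580/3196 = 0.1815
risk, unscreened women = 333/763 = 0.4364
RR = 0.1815 / 0.4364 = 0.416
risk difference = 0.1815 − 0.4364 = -0.255

RR = 0.416; RD = -0.255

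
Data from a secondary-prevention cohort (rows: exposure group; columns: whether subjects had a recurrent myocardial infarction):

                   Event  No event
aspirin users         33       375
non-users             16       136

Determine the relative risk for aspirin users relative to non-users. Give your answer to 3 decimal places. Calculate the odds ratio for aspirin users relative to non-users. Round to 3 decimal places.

risk, aspirin users = 33/408 = 0.0809
risk, non-users = 16/152 = 0.1053
RR = 0.0809 / 0.1053 = 0.768
OR = (33 × 136) / (375 × 16) = 4488/6000 ≈ 0.748

RR = 0.768; OR = 0.748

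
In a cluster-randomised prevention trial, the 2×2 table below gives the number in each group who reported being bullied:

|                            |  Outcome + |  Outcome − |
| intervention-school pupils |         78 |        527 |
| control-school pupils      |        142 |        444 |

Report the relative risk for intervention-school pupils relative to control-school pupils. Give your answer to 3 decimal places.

risk, intervention-school pupils = 78/605 = 0.1289
risk, control-school pupils = 142/586 = 0.2423
RR = 0.1289 / 0.2423 = 0.532

0.532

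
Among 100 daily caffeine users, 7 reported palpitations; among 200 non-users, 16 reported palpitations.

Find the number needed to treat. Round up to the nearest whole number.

NNT: 100

risk, daily caffeine users = 7/100 = 0.070000
risk, non-users = 16/200 = 0.080000
absolute risk difference = 0.010000
1 / 0.010000 = 100.000 → round up → 100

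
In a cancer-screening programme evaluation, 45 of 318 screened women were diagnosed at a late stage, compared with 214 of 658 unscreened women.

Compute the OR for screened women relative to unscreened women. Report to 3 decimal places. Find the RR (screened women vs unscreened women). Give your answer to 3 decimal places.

OR = (45 × 444) / (273 × 214) = 19980/58422 ≈ 0.342
risk, screened women = 45/318 = 0.1415
risk, unscreened women = 214/658 = 0.3252
RR = 0.1415 / 0.3252 = 0.435

OR = 0.342; RR = 0.435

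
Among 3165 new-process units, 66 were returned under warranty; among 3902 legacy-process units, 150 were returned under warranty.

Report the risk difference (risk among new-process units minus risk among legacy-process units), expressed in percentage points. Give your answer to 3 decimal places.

-1.759

risk, new-process units = 66/3165 = 0.02085
risk, legacy-process units = 150/3902 = 0.03844
risk difference = 0.02085 − 0.03844 = -0.01759 → -1.759 percentage points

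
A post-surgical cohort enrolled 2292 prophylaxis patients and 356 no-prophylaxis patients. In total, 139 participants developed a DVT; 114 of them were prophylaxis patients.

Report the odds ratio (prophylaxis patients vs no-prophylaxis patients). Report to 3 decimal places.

OR: 0.693

prophylaxis patients without the outcome: 2292 − 114 = 2178
no-prophylaxis patients with the outcome: 139 − 114 = 25
no-prophylaxis patients without the outcome: 356 − 25 = 331
OR = (114 × 331) / (2178 × 25) = 37734/54450 ≈ 0.693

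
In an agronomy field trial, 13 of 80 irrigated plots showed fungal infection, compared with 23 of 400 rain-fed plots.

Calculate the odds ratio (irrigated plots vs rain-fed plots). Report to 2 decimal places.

odds, irrigated plots = 13/67 = 0.1940
odds, rain-fed plots = 23/377 = 0.0610
OR = 0.1940 / 0.0610 = 3.18

OR = 3.18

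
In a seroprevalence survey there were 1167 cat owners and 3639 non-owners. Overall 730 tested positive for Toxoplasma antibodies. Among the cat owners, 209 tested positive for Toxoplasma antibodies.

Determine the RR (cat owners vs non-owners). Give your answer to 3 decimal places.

1.251

cat owners without the outcome: 1167 − 209 = 958
non-owners with the outcome: 730 − 209 = 521
non-owners without the outcome: 3639 − 521 = 3118
risk, cat owners = 209/1167 = 0.1791
risk, non-owners = 521/3639 = 0.1432
RR = 0.1791 / 0.1432 = 1.251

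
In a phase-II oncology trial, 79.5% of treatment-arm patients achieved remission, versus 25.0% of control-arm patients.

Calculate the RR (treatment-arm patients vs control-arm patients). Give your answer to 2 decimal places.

RR = 0.7950 / 0.2500 = 3.18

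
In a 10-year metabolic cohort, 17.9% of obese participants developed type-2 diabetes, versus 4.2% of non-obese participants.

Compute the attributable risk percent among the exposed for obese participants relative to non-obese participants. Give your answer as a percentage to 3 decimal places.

AR% = (0.17900 − 0.04200) / 0.17900 = 0.7654 → 76.536%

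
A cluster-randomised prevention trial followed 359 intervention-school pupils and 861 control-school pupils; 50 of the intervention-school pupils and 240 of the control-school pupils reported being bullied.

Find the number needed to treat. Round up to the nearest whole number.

NNT: 8

risk, intervention-school pupils = 50/359 = 0.139276
risk, control-school pupils = 240/861 = 0.278746
absolute risk difference = 0.139470
1 / 0.139470 = 7.170 → round up → 8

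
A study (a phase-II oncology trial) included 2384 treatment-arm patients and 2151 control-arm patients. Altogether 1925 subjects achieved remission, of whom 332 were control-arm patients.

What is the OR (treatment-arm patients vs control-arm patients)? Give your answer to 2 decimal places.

treatment-arm patients with the outcome: 1925 − 332 = 1593
treatment-arm patients without the outcome: 2384 − 1593 = 791
control-arm patients without the outcome: 2151 − 332 = 1819
OR = (1593 × 1819) / (791 × 332) = 2897667/262612 ≈ 11.03

OR: 11.03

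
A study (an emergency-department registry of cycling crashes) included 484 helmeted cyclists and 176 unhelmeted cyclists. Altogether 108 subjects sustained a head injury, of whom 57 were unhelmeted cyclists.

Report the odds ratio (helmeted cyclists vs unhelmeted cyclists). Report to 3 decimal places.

helmeted cyclists with the outcome: 108 − 57 = 51
helmeted cyclists without the outcome: 484 − 51 = 433
unhelmeted cyclists without the outcome: 176 − 57 = 119
odds, helmeted cyclists = 51/433 = 0.1178
odds, unhelmeted cyclists = 57/119 = 0.4790
OR = 0.1178 / 0.4790 = 0.246

OR = 0.246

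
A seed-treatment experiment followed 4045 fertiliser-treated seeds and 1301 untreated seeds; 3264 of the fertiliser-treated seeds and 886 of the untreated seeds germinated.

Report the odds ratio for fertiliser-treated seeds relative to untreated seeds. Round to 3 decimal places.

OR = (3264 × 415) / (781 × 886) = 1354560/691966 ≈ 1.958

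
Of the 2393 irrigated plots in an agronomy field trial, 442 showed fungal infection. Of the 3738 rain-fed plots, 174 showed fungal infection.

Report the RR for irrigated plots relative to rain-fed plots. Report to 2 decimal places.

3.97

risk, irrigated plots = 442/2393 = 0.18471
risk, rain-fed plots = 174/3738 = 0.04655
RR = 0.18471 / 0.04655 = 3.97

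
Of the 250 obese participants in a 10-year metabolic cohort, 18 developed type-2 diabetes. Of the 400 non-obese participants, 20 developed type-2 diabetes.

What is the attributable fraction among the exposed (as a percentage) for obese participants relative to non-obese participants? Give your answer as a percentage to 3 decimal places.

risk, obese participants = 18/250 = 0.0720
risk, non-obese participants = 20/400 = 0.0500
AR% = (0.0720 − 0.0500) / 0.0720 = 0.3056 → 30.556%

30.556%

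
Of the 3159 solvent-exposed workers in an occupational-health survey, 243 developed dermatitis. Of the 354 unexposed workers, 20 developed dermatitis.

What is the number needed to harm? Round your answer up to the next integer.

NNH = 49

risk, solvent-exposed workers = 243/3159 = 0.076923
risk, unexposed workers = 20/354 = 0.056497
absolute risk difference = 0.020426
1 / 0.020426 = 48.957 → round up → 49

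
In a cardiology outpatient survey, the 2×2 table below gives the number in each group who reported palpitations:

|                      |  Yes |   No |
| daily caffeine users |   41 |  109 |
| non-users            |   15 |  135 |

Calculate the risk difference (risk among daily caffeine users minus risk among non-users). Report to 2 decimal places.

0.17

risk, daily caffeine users = 41/150 = 0.2733
risk, non-users = 15/150 = 0.1000
risk difference = 0.2733 − 0.1000 = 0.17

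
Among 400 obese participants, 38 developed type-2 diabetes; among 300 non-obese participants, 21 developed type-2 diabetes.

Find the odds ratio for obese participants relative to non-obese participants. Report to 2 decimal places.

OR = (38 × 279) / (362 × 21) = 10602/7602 ≈ 1.39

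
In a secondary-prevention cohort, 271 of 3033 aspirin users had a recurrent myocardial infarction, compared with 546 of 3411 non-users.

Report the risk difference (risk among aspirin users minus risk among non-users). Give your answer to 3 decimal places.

risk, aspirin users = 271/3033 = 0.0894
risk, non-users = 546/3411 = 0.1601
risk difference = 0.0894 − 0.1601 = -0.071

RD: -0.071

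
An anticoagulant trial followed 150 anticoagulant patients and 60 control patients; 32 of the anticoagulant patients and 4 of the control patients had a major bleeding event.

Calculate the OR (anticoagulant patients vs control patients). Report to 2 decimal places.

OR = (32 × 56) / (118 × 4) = 1792/472 ≈ 3.80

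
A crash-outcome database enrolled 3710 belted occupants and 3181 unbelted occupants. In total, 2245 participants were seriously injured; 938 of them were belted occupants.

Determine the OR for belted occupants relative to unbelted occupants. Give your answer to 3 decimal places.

0.485

belted occupants without the outcome: 3710 − 938 = 2772
unbelted occupants with the outcome: 2245 − 938 = 1307
unbelted occupants without the outcome: 3181 − 1307 = 1874
odds, belted occupants = 938/2772 = 0.3384
odds, unbelted occupants = 1307/1874 = 0.6974
OR = 0.3384 / 0.6974 = 0.485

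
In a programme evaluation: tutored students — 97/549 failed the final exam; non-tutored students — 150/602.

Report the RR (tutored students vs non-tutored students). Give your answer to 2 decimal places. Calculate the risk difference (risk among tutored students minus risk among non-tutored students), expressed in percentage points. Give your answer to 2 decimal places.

RR = 0.71; RD = -7.25

risk, tutored students = 97/549 = 0.1767
risk, non-tutored students = 150/602 = 0.2492
RR = 0.1767 / 0.2492 = 0.71
risk difference = 0.1767 − 0.2492 = -0.0725 → -7.25 percentage points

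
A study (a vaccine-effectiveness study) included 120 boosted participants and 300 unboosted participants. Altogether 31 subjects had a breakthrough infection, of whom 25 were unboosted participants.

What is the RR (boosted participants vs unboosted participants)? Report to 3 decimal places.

RR = 0.600

boosted participants with the outcome: 31 − 25 = 6
boosted participants without the outcome: 120 − 6 = 114
unboosted participants without the outcome: 300 − 25 = 275
risk, boosted participants = 6/120 = 0.0500
risk, unboosted participants = 25/300 = 0.0833
RR = 0.0500 / 0.0833 = 0.600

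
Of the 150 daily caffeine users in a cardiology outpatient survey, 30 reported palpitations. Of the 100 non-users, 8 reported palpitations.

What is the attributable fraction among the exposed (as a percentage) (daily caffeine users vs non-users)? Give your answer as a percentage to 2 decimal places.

AR% ≈ 60.00%

risk, daily caffeine users = 30/150 = 0.2000
risk, non-users = 8/100 = 0.0800
AR% = (0.2000 − 0.0800) / 0.2000 = 0.6000 → 60.00%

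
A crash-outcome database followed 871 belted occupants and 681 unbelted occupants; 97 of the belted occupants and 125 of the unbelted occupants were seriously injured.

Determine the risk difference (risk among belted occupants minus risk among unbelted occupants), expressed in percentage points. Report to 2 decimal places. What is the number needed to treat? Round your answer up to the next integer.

risk, belted occupants = 97/871 = 0.1114
risk, unbelted occupants = 125/681 = 0.1836
risk difference = 0.1114 − 0.1836 = -0.0722 → -7.22 percentage points
absolute risk difference = 0.072187
1 / 0.072187 = 13.853 → round up → 14

RD = -7.22; NNT = 14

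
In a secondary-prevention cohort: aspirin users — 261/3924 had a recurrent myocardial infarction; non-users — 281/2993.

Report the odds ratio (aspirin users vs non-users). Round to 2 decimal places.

OR = (261 × 2712) / (3663 × 281) = 707832/1029303 ≈ 0.69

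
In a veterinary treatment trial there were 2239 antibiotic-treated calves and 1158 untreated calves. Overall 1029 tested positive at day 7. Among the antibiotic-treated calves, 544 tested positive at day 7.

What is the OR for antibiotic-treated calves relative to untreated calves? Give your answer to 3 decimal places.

antibiotic-treated calves without the outcome: 2239 − 544 = 1695
untreated calves with the outcome: 1029 − 544 = 485
untreated calves without the outcome: 1158 − 485 = 673
OR = (544 × 673) / (1695 × 485) = 366112/822075 ≈ 0.445

0.445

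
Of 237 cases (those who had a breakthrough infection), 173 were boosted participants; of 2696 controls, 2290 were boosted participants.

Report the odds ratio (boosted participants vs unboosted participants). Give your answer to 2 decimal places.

OR: 0.48

odds, boosted participants = 173/2290 = 0.0755
odds, unboosted participants = 64/406 = 0.1576
OR = 0.0755 / 0.1576 = 0.48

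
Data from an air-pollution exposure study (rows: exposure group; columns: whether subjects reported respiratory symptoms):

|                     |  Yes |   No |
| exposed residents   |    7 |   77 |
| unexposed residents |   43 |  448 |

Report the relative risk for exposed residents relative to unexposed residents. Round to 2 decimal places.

0.95

risk, exposed residents = 7/84 = 0.0833
risk, unexposed residents = 43/491 = 0.0876
RR = 0.0833 / 0.0876 = 0.95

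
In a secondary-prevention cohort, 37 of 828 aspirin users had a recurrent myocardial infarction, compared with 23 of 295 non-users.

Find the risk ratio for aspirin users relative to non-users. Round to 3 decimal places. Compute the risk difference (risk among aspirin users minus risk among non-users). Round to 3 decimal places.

risk, aspirin users = 37/828 = 0.04469
risk, non-users = 23/295 = 0.07797
RR = 0.04469 / 0.07797 = 0.573
risk difference = 0.04469 − 0.07797 = -0.033

RR = 0.573; RD = -0.033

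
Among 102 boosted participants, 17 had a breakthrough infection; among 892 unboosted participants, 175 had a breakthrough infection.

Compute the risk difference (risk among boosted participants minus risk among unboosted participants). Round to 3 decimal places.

risk, boosted participants = 17/102 = 0.1667
risk, unboosted participants = 175/892 = 0.1962
risk difference = 0.1667 − 0.1962 = -0.030

RD: -0.030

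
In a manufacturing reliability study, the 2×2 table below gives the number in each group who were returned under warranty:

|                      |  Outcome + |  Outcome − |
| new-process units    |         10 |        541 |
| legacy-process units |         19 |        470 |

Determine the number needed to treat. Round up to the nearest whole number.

NNT = 49

risk, new-process units = 10/551 = 0.018149
risk, legacy-process units = 19/489 = 0.038855
absolute risk difference = 0.020706
1 / 0.020706 = 48.295 → round up → 49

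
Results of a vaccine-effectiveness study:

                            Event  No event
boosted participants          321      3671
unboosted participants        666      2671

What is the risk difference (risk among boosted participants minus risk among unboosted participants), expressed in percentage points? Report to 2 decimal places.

risk, boosted participants = 321/3992 = 0.0804
risk, unboosted participants = 666/3337 = 0.1996
risk difference = 0.0804 − 0.1996 = -0.1192 → -11.92 percentage points

RD: -11.92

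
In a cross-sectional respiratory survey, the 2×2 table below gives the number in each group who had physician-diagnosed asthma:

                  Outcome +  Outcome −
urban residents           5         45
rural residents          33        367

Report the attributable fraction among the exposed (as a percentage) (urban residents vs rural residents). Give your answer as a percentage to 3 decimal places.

17.500%

risk, urban residents = 5/50 = 0.1000
risk, rural residents = 33/400 = 0.0825
AR% = (0.1000 − 0.0825) / 0.1000 = 0.1750 → 17.500%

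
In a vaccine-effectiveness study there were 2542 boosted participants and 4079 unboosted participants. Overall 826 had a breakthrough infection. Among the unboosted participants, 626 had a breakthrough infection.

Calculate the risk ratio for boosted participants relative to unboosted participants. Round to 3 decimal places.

boosted participants with the outcome: 826 − 626 = 200
boosted participants without the outcome: 2542 − 200 = 2342
unboosted participants without the outcome: 4079 − 626 = 3453
risk, boosted participants = 200/2542 = 0.0787
risk, unboosted participants = 626/4079 = 0.1535
RR = 0.0787 / 0.1535 = 0.513

RR = 0.513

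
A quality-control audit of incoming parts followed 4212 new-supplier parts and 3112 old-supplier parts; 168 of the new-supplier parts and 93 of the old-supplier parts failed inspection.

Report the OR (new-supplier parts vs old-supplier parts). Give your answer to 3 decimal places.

odds, new-supplier parts = 168/4044 = 0.04154
odds, old-supplier parts = 93/3019 = 0.03080
OR = 0.04154 / 0.03080 = 1.349

OR = 1.349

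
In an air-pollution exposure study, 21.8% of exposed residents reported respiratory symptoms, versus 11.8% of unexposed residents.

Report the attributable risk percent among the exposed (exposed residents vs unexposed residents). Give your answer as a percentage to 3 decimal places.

AR% = (0.2180 − 0.1180) / 0.2180 = 0.4587 → 45.872%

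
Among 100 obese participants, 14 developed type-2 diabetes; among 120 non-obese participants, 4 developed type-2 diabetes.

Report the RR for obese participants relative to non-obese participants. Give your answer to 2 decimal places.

risk, obese participants = 14/100 = 0.14000
risk, non-obese participants = 4/120 = 0.03333
RR = 0.14000 / 0.03333 = 4.20

4.20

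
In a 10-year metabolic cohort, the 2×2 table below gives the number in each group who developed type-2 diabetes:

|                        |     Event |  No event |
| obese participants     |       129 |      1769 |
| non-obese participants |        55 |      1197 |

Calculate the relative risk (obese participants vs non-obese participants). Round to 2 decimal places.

1.55

risk, obese participants = 129/1898 = 0.06797
risk, non-obese participants = 55/1252 = 0.04393
RR = 0.06797 / 0.04393 = 1.55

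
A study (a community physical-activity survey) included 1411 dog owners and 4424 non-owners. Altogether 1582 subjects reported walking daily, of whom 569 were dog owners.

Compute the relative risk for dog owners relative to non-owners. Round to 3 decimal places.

1.761

dog owners without the outcome: 1411 − 569 = 842
non-owners with the outcome: 1582 − 569 = 1013
non-owners without the outcome: 4424 − 1013 = 3411
risk, dog owners = 569/1411 = 0.4033
risk, non-owners = 1013/4424 = 0.2290
RR = 0.4033 / 0.2290 = 1.761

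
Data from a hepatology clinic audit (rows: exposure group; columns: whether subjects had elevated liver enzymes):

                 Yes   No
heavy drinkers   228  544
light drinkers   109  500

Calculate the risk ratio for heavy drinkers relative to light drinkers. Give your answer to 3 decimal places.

1.650

risk, heavy drinkers = 228/772 = 0.2953
risk, light drinkers = 109/609 = 0.1790
RR = 0.2953 / 0.1790 = 1.650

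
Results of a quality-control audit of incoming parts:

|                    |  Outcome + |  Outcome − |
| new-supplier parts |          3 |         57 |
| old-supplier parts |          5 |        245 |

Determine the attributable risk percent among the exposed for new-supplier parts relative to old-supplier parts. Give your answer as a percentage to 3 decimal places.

risk, new-supplier parts = 3/60 = 0.05000
risk, old-supplier parts = 5/250 = 0.02000
AR% = (0.05000 − 0.02000) / 0.05000 = 0.6000 → 60.000%

AR% ≈ 60.000%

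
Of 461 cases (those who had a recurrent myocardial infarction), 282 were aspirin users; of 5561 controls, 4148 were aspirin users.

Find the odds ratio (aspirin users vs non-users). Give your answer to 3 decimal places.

0.537

odds, aspirin users = 282/4148 = 0.0680
odds, non-users = 179/1413 = 0.1267
OR = 0.0680 / 0.1267 = 0.537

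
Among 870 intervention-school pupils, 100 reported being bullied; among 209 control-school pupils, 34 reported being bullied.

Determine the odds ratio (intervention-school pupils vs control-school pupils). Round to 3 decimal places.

OR = (100 × 175) / (770 × 34) = 17500/26180 ≈ 0.668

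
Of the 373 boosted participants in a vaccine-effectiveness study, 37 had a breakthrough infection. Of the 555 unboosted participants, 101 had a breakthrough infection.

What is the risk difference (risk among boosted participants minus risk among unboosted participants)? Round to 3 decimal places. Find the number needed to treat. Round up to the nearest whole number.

risk, boosted participants = 37/373 = 0.0992
risk, unboosted participants = 101/555 = 0.1820
risk difference = 0.0992 − 0.1820 = -0.083
absolute risk difference = 0.082786
1 / 0.082786 = 12.079 → round up → 13

RD = -0.083; NNT = 13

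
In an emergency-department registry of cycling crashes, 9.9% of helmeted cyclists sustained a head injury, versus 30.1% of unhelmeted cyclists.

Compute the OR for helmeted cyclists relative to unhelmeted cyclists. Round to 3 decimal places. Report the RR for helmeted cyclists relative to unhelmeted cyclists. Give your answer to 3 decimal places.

OR = 0.255; RR = 0.329

odds, helmeted cyclists = 0.0990/0.9010 = 0.1099
odds, unhelmeted cyclists = 0.3010/0.6990 = 0.4306
OR = 0.1099 / 0.4306 = 0.255
RR = 0.0990 / 0.3010 = 0.329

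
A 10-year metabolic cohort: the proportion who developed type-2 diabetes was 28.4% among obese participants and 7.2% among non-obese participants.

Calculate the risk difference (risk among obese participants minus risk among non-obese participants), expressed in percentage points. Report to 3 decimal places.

risk difference = 0.2840 − 0.0720 = 0.2120 → 21.200 percentage points

RD = 21.200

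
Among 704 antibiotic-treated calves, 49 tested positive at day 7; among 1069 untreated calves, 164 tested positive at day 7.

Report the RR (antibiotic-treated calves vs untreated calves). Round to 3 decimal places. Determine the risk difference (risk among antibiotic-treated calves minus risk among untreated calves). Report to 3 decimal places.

risk, antibiotic-treated calves = 49/704 = 0.0696
risk, untreated calves = 164/1069 = 0.1534
RR = 0.0696 / 0.1534 = 0.454
risk difference = 0.0696 − 0.1534 = -0.084

RR = 0.454; RD = -0.084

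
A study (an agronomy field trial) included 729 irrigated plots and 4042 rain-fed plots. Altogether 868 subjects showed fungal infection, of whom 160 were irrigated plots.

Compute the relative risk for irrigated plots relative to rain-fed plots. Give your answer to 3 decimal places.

1.253

irrigated plots without the outcome: 729 − 160 = 569
rain-fed plots with the outcome: 868 − 160 = 708
rain-fed plots without the outcome: 4042 − 708 = 3334
risk, irrigated plots = 160/729 = 0.2195
risk, rain-fed plots = 708/4042 = 0.1752
RR = 0.2195 / 0.1752 = 1.253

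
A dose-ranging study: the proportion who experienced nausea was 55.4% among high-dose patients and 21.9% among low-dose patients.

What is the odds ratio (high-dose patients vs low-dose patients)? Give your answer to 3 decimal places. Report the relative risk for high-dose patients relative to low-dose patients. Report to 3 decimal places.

OR = 4.430; RR = 2.530

odds, high-dose patients = 0.5540/0.4460 = 1.2422
odds, low-dose patients = 0.2190/0.7810 = 0.2804
OR = 1.2422 / 0.2804 = 4.430
RR = 0.5540 / 0.2190 = 2.530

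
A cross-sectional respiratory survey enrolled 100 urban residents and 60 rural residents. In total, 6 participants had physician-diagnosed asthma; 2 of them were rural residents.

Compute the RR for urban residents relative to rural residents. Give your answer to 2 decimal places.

1.20

urban residents with the outcome: 6 − 2 = 4
urban residents without the outcome: 100 − 4 = 96
rural residents without the outcome: 60 − 2 = 58
risk, urban residents = 4/100 = 0.04000
risk, rural residents = 2/60 = 0.03333
RR = 0.04000 / 0.03333 = 1.20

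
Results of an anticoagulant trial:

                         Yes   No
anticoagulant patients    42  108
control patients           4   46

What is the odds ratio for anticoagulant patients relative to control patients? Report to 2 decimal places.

4.47

odds, anticoagulant patients = 42/108 = 0.3889
odds, control patients = 4/46 = 0.0870
OR = 0.3889 / 0.0870 = 4.47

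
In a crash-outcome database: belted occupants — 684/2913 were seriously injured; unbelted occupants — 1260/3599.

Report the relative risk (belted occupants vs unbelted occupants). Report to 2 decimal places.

RR = 0.67

risk, belted occupants = 684/2913 = 0.2348
risk, unbelted occupants = 1260/3599 = 0.3501
RR = 0.2348 / 0.3501 = 0.67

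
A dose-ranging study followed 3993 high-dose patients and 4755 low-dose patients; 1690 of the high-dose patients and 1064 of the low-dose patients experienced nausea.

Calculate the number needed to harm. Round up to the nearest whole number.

risk, high-dose patients = 1690/3993 = 0.423241
risk, low-dose patients = 1064/4755 = 0.223764
absolute risk difference = 0.199476
1 / 0.199476 = 5.013 → round up → 6

NNH ≈ 6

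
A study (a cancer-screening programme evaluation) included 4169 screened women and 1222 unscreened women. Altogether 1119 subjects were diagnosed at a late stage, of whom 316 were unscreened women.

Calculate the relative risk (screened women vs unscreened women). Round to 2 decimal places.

screened women with the outcome: 1119 − 316 = 803
screened women without the outcome: 4169 − 803 = 3366
unscreened women without the outcome: 1222 − 316 = 906
risk, screened women = 803/4169 = 0.1926
risk, unscreened women = 316/1222 = 0.2586
RR = 0.1926 / 0.2586 = 0.74

RR ≈ 0.74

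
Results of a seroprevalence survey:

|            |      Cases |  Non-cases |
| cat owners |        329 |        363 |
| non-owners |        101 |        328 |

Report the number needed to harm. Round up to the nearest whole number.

NNH ≈ 5

risk, cat owners = 329/692 = 0.475434
risk, non-owners = 101/429 = 0.235431
absolute risk difference = 0.240002
1 / 0.240002 = 4.167 → round up → 5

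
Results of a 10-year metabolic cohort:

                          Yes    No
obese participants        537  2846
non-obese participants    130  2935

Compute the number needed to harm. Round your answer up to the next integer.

9

risk, obese participants = 537/3383 = 0.158735
risk, non-obese participants = 130/3065 = 0.042414
absolute risk difference = 0.116320
1 / 0.116320 = 8.597 → round up → 9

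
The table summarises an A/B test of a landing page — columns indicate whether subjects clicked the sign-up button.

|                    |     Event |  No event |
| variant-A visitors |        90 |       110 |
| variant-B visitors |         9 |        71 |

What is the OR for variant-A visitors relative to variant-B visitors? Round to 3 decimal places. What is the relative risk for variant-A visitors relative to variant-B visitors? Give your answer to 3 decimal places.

OR = 6.455; RR = 4.000

OR = (90 × 71) / (110 × 9) = 6390/990 ≈ 6.455
risk, variant-A visitors = 90/200 = 0.4500
risk, variant-B visitors = 9/80 = 0.1125
RR = 0.4500 / 0.1125 = 4.000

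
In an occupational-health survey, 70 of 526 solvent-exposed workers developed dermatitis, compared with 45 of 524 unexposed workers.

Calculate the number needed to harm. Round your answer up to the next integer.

NNH = 22

risk, solvent-exposed workers = 70/526 = 0.133080
risk, unexposed workers = 45/524 = 0.085878
absolute risk difference = 0.047202
1 / 0.047202 = 21.186 → round up → 22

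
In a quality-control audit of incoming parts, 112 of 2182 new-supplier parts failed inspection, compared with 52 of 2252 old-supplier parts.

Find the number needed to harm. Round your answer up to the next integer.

36

risk, new-supplier parts = 112/2182 = 0.051329
risk, old-supplier parts = 52/2252 = 0.023091
absolute risk difference = 0.028238
1 / 0.028238 = 35.413 → round up → 36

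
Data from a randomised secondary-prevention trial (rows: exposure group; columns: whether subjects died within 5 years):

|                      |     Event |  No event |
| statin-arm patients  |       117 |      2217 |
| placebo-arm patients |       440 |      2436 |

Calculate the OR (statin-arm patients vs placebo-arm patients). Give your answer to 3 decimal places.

OR = (117 × 2436) / (2217 × 440) = 285012/975480 ≈ 0.292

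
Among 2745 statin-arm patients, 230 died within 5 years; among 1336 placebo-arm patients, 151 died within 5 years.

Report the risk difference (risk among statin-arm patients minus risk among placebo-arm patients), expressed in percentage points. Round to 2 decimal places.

risk, statin-arm patients = 230/2745 = 0.0838
risk, placebo-arm patients = 151/1336 = 0.1130
risk difference = 0.0838 − 0.1130 = -0.0292 → -2.92 percentage points

RD: -2.92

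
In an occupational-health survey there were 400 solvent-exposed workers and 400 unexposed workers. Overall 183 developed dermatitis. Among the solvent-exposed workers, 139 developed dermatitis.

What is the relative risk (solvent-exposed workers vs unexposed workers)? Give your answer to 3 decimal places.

solvent-exposed workers without the outcome: 400 − 139 = 261
unexposed workers with the outcome: 183 − 139 = 44
unexposed workers without the outcome: 400 − 44 = 356
risk, solvent-exposed workers = 139/400 = 0.3475
risk, unexposed workers = 44/400 = 0.1100
RR = 0.3475 / 0.1100 = 3.159

RR ≈ 3.159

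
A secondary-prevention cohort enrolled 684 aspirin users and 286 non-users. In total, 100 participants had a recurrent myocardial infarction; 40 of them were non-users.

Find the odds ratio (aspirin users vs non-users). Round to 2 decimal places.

OR = 0.59

aspirin users with the outcome: 100 − 40 = 60
aspirin users without the outcome: 684 − 60 = 624
non-users without the outcome: 286 − 40 = 246
odds, aspirin users = 60/624 = 0.0962
odds, non-users = 40/246 = 0.1626
OR = 0.0962 / 0.1626 = 0.59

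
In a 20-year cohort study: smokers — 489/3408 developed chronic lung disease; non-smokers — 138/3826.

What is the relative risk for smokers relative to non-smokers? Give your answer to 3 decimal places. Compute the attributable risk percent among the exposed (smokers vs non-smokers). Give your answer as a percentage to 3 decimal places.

RR = 3.978; AR% = 74.862%

risk, smokers = 489/3408 = 0.14349
risk, non-smokers = 138/3826 = 0.03607
RR = 0.14349 / 0.03607 = 3.978
AR% = (0.14349 − 0.03607) / 0.14349 = 0.7486 → 74.862%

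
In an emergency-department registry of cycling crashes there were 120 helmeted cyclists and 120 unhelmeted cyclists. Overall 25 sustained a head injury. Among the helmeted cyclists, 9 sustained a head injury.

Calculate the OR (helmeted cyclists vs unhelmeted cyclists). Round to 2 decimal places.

0.53

helmeted cyclists without the outcome: 120 − 9 = 111
unhelmeted cyclists with the outcome: 25 − 9 = 16
unhelmeted cyclists without the outcome: 120 − 16 = 104
OR = (9 × 104) / (111 × 16) = 936/1776 ≈ 0.53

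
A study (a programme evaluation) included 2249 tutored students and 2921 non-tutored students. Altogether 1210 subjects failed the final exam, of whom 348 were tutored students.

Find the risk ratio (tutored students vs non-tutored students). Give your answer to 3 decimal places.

tutored students without the outcome: 2249 − 348 = 1901
non-tutored students with the outcome: 1210 − 348 = 862
non-tutored students without the outcome: 2921 − 862 = 2059
risk, tutored students = 348/2249 = 0.1547
risk, non-tutored students = 862/2921 = 0.2951
RR = 0.1547 / 0.2951 = 0.524

0.524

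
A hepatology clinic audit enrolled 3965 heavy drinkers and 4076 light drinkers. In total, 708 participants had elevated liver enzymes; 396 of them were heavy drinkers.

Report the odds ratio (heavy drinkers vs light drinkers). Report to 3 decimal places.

heavy drinkers without the outcome: 3965 − 396 = 3569
light drinkers with the outcome: 708 − 396 = 312
light drinkers without the outcome: 4076 − 312 = 3764
odds, heavy drinkers = 396/3569 = 0.1110
odds, light drinkers = 312/3764 = 0.0829
OR = 0.1110 / 0.0829 = 1.339

OR ≈ 1.339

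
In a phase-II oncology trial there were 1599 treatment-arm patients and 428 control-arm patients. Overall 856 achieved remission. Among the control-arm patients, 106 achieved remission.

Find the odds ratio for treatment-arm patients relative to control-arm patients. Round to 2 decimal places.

treatment-arm patients with the outcome: 856 − 106 = 750
treatment-arm patients without the outcome: 1599 − 750 = 849
control-arm patients without the outcome: 428 − 106 = 322
OR = (750 × 322) / (849 × 106) = 241500/89994 ≈ 2.68

OR: 2.68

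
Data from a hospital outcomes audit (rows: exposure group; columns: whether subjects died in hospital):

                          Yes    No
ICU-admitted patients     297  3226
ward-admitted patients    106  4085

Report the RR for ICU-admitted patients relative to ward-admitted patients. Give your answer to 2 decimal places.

risk, ICU-admitted patients = 297/3523 = 0.08430
risk, ward-admitted patients = 106/4191 = 0.02529
RR = 0.08430 / 0.02529 = 3.33

3.33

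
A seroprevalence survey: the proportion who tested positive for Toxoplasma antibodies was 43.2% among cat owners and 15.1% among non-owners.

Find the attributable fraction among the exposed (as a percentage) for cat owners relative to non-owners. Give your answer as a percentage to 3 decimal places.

AR% = (0.4320 − 0.1510) / 0.4320 = 0.6505 → 65.046%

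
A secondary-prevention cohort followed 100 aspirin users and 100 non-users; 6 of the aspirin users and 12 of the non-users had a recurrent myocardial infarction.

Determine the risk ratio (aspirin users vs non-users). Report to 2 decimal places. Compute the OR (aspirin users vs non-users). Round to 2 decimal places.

RR = 0.50; OR = 0.47

risk, aspirin users = 6/100 = 0.0600
risk, non-users = 12/100 = 0.1200
RR = 0.0600 / 0.1200 = 0.50
OR = (6 × 88) / (94 × 12) = 528/1128 ≈ 0.47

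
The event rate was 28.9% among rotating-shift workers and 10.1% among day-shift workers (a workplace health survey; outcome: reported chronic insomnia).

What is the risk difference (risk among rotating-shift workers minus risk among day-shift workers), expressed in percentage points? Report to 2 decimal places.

risk difference = 0.2890 − 0.1010 = 0.1880 → 18.80 percentage points

18.80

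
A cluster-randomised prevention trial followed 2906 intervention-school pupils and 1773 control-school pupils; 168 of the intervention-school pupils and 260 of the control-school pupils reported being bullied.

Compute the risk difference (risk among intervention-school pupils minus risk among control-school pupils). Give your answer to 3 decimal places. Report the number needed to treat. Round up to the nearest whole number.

RD = -0.089; NNT = 12

risk, intervention-school pupils = 168/2906 = 0.0578
risk, control-school pupils = 260/1773 = 0.1466
risk difference = 0.0578 − 0.1466 = -0.089
absolute risk difference = 0.088833
1 / 0.088833 = 11.257 → round up → 12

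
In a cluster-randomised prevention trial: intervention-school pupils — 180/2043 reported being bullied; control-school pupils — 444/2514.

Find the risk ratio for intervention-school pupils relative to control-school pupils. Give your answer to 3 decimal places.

risk, intervention-school pupils = 180/2043 = 0.0881
risk, control-school pupils = 444/2514 = 0.1766
RR = 0.0881 / 0.1766 = 0.499

RR: 0.499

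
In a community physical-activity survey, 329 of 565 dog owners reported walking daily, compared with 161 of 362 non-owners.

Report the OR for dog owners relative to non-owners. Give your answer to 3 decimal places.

odds, dog owners = 329/236 = 1.3941
odds, non-owners = 161/201 = 0.8010
OR = 1.3941 / 0.8010 = 1.740

1.740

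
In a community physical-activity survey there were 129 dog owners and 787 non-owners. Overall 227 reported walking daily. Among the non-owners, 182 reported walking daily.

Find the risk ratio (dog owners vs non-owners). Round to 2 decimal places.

RR ≈ 1.51

dog owners with the outcome: 227 − 182 = 45
dog owners without the outcome: 129 − 45 = 84
non-owners without the outcome: 787 − 182 = 605
risk, dog owners = 45/129 = 0.3488
risk, non-owners = 182/787 = 0.2313
RR = 0.3488 / 0.2313 = 1.51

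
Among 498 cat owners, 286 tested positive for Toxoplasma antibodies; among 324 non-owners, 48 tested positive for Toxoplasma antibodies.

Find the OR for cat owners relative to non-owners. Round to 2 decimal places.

OR ≈ 7.76

odds, cat owners = 286/212 = 1.3491
odds, non-owners = 48/276 = 0.1739
OR = 1.3491 / 0.1739 = 7.76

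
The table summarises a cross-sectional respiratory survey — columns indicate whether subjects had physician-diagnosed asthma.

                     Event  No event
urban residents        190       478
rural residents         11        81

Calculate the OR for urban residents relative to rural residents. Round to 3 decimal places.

OR ≈ 2.927

odds, urban residents = 190/478 = 0.3975
odds, rural residents = 11/81 = 0.1358
OR = 0.3975 / 0.1358 = 2.927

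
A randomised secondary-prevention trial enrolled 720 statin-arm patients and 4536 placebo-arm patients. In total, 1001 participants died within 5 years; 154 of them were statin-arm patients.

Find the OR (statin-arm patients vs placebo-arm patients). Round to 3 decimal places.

OR ≈ 1.185

statin-arm patients without the outcome: 720 − 154 = 566
placebo-arm patients with the outcome: 1001 − 154 = 847
placebo-arm patients without the outcome: 4536 − 847 = 3689
OR = (154 × 3689) / (566 × 847) = 568106/479402 ≈ 1.185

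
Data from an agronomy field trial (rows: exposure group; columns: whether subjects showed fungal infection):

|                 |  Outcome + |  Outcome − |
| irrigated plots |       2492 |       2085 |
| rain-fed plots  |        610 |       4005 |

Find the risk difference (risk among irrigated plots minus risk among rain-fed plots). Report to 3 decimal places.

risk, irrigated plots = 2492/4577 = 0.5445
risk, rain-fed plots = 610/4615 = 0.1322
risk difference = 0.5445 − 0.1322 = 0.412

0.412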